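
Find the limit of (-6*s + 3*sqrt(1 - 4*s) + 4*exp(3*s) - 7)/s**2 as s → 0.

12

Substitution gives 0/0 (the numerator vanishes to order 2).
Expand each term to order s^2: the coefficient of s^2 in 3·√(1 - 4s) is -6 and in 4·e^(3s) is 18.
Lower-order terms cancel with the polynomial part, so the numerator is (12)·s^2 + o(s^2), and the limit is (12)/(1) = 12.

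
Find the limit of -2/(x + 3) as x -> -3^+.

As x → -3⁺, (x + 3) → 0⁺, so (x + 3)^1 → 0⁺ and -2/(x + 3)^1 → -∞.

-∞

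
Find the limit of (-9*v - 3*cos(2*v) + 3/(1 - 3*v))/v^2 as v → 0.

33

Substitution gives 0/0; apply L'Hôpital's rule 2 times.
After differentiating numerator and denominator 2 times the quotient is (12*cos(2*v) - 54/(3*v - 1)^3)/(2); at v = 0 this is 33.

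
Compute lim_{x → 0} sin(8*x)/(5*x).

8/5

Substitution gives 0/0.
Write it as (8/5)·sin(8x)/(8x); since sin(u)/u → 1, the limit is 8/5.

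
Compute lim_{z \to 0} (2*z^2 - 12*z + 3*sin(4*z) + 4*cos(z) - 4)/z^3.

Substitution gives 0/0 (the numerator vanishes to order 3).
Expand each term to order z^3: the coefficient of z^3 in 4·cos(z) is 0 and in 3·sin(4z) is -32.
Lower-order terms cancel with the polynomial part, so the numerator is (-32)·z^3 + o(z^3), and the limit is (-32)/(1) = -32.

-32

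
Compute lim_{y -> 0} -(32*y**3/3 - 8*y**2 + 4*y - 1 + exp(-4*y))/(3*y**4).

Direct substitution gives 0/0.
Apply L'Hôpital: lim (32*y^2 - 16*y + 4 - 4*e^(-4*y))/(-12*y^3), still 0/0.
Apply L'Hôpital: lim (64*y - 16 + 16*e^(-4*y))/(-36*y^2), still 0/0.
Apply L'Hôpital: lim (64 - 64*e^(-4*y))/(-72*y), still 0/0.
After 4 applications of L'Hôpital's rule the quotient is (256*e^(-4*y))/(-72); substituting y = 0 gives -32/9.

-32/9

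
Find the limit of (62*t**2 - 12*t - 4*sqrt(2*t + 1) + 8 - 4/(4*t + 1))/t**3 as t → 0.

Substitution gives 0/0 (the numerator vanishes to order 3).
Expand each term to order t^3: the coefficient of t^3 in -4·1/(1 + 4t) is 256 and in -4·√(1 + 2t) is -2.
Lower-order terms cancel with the polynomial part, so the numerator is (254)·t^3 + o(t^3), and the limit is (254)/(1) = 254.

254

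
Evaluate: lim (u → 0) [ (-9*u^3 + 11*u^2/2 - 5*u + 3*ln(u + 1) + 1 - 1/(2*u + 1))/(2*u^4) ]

-67/8

Substitution gives 0/0 (the numerator vanishes to order 4).
Expand each term to order u^4: the coefficient of u^4 in 3·ln(1 + u) is -3/4 and in −1/(1 + 2u) is -16.
Lower-order terms cancel with the polynomial part, so the numerator is (-67/4)·u^4 + o(u^4), and the limit is (-67/4)/(2) = -67/8.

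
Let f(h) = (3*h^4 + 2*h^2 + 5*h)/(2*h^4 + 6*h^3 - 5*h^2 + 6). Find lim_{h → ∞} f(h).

Numerator and denominator both have degree 4.
Dividing every term by h^4, all lower-order terms vanish and the limit is the ratio of leading coefficients, 3/(2) = 3/2.

3/2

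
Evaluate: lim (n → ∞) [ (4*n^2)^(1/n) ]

1

Base → ∞ and exponent → 0: an ∞^0 form.
Take logs: (1/n)·ln(4·n^2) = (ln 4 + 2·ln n)/n → 0.
So the limit is e^0 = 1.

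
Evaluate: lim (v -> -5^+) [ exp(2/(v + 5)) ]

As v → -5⁺, 2/(v + 5) → +∞, so e^(2/(v + 5)) → ∞.

∞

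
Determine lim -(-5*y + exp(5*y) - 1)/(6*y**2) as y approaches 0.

-25/12

Direct substitution gives 0/0.
Apply L'Hôpital: lim (5*e^(5*y) - 5)/(-12*y), still 0/0.
After 2 applications of L'Hôpital's rule the quotient is (25*e^(5*y))/(-12); substituting y = 0 gives -25/12.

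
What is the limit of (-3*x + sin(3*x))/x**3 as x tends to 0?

Direct substitution gives 0/0.
Apply L'Hôpital: lim (3*cos(3*x) - 3)/(3*x^2), still 0/0.
Apply L'Hôpital: lim (-9*sin(3*x))/(6*x), still 0/0.
After 3 applications of L'Hôpital's rule the quotient is (-27*cos(3*x))/(6); substituting x = 0 gives -9/2.

-9/2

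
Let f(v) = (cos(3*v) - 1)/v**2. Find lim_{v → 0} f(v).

Direct substitution gives 0/0.
Apply L'Hôpital: lim (-3*sin(3*v))/(2*v), still 0/0.
After 2 applications of L'Hôpital's rule the quotient is (-9*cos(3*v))/(2); substituting v = 0 gives -9/2.

-9/2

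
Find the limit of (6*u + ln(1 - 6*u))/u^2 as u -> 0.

Direct substitution gives 0/0.
Apply L'Hôpital: lim (6 - 6/(1 - 6*u))/(2*u), still 0/0.
After 2 applications of L'Hôpital's rule the quotient is (-36/(1 - 6*u)^2)/(2); substituting u = 0 gives -18.

-18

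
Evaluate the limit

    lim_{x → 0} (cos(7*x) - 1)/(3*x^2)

-49/6

Direct substitution gives 0/0.
Apply L'Hôpital: lim (-7*sin(7*x))/(6*x), still 0/0.
After 2 applications of L'Hôpital's rule the quotient is (-49*cos(7*x))/(6); substituting x = 0 gives -49/6.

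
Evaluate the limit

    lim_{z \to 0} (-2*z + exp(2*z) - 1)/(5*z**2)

2/5

Direct substitution gives 0/0.
Apply L'Hôpital: lim (2*e^(2*z) - 2)/(10*z), still 0/0.
After 2 applications of L'Hôpital's rule the quotient is (4*e^(2*z))/(10); substituting z = 0 gives 2/5.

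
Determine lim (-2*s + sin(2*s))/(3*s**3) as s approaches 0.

Direct substitution gives 0/0.
Apply L'Hôpital: lim (2*cos(2*s) - 2)/(9*s^2), still 0/0.
Apply L'Hôpital: lim (-4*sin(2*s))/(18*s), still 0/0.
After 3 applications of L'Hôpital's rule the quotient is (-8*cos(2*s))/(18); substituting s = 0 gives -4/9.

-4/9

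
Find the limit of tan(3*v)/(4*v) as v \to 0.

3/4

Substitution gives 0/0.
Since tan(u)/u → 1 as u → 0, tan(3v)/(3v) → 1 and the limit is 3/4.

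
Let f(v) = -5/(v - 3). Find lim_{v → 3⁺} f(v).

As v → 3⁺, (v - 3) → 0⁺, so (v - 3)^1 → 0⁺ and -5/(v - 3)^1 → -∞.

-∞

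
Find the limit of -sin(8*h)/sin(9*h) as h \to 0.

-8/9

Substitution gives 0/0.
Divide numerator and denominator by h: sin(8h)/h → 8 and sin(9h)/h → 9, so the limit is -1·8/9 = -8/9.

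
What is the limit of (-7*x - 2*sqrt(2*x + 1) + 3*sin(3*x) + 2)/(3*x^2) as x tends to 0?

Substitution gives 0/0 (the numerator vanishes to order 2).
Expand each term to order x^2: the coefficient of x^2 in 3·sin(3x) is 0 and in -2·√(1 + 2x) is 1.
Lower-order terms cancel with the polynomial part, so the numerator is (1)·x^2 + o(x^2), and the limit is (1)/(3) = 1/3.

1/3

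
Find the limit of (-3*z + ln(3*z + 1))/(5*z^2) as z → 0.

-9/10

Direct substitution gives 0/0.
Apply L'Hôpital: lim (-3 + 3/(3*z + 1))/(10*z), still 0/0.
After 2 applications of L'Hôpital's rule the quotient is (-9/(3*z + 1)^2)/(10); substituting z = 0 gives -9/10.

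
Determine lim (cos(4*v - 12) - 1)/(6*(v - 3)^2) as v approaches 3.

-4/3

Direct substitution gives 0/0.
Apply L'Hôpital: lim (-4*sin(4*v - 12))/(12*v - 36), still 0/0.
After 2 applications of L'Hôpital's rule the quotient is (-16*cos(4*v - 12))/(12); substituting v = 3 gives -4/3.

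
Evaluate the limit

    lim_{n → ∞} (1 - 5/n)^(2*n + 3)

e^(-10)

Let L be the limit and take ln: ln L = lim (2n + 3)·ln(1 - 5/n) = lim (2n + 3)·(-5/n + O(1/n²)) = -10.
Hence L = e^(-10).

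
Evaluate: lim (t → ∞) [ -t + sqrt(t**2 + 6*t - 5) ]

This has the form ∞ − ∞. Multiply and divide by the conjugate √(t^2 + 6*t - 5) + t.
That gives (6t - 5) / (√(t^2 + 6*t - 5) + t).
Divide numerator and denominator by t: the limit is 6/(2·1) = 3.

3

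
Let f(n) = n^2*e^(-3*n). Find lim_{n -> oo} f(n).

Write as n^2/e^{3n}, an ∞/∞ form.
Exponential growth dominates any polynomial, so repeated L'Hôpital (or the standard result) gives 0.

0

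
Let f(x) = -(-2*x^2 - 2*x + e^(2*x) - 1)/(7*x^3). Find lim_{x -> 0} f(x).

Direct substitution gives 0/0.
Apply L'Hôpital: lim (-4*x + 2*e^(2*x) - 2)/(-21*x^2), still 0/0.
Apply L'Hôpital: lim (4*e^(2*x) - 4)/(-42*x), still 0/0.
After 3 applications of L'Hôpital's rule the quotient is (8*e^(2*x))/(-42); substituting x = 0 gives -4/21.

-4/21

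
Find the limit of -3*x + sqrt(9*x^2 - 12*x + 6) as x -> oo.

An ∞ − ∞ form. Rationalising with the conjugate, the difference becomes (-12x + 6) / (√(9*x^2 - 12*x + 6) + 3x).
For large x the denominator behaves like 2·3x, so the quotient tends to -12/6 = -2.

-2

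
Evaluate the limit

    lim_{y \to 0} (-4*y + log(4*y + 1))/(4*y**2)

Direct substitution gives 0/0.
Apply L'Hôpital: lim (-4 + 4/(4*y + 1))/(8*y), still 0/0.
After 2 applications of L'Hôpital's rule the quotient is (-16/(4*y + 1)^2)/(8); substituting y = 0 gives -2.

-2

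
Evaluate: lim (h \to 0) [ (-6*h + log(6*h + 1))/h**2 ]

-18

Direct substitution gives 0/0.
Apply L'Hôpital: lim (-6 + 6/(6*h + 1))/(2*h), still 0/0.
After 2 applications of L'Hôpital's rule the quotient is (-36/(6*h + 1)^2)/(2); substituting h = 0 gives -18.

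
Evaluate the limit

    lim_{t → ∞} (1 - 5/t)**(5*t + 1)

The base → 1 and the exponent → ∞: a 1^∞ form.
Take logarithms: (5t + 1)·ln(1 - 5/t). Since ln(1+u) ~ u for small u, this behaves like (5t)·(-5/t) → -25.
So the limit is e^(-25).

e^(-25)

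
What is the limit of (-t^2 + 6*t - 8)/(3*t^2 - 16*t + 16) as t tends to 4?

Direct substitution gives 0/0, so factor. Both numerator and denominator have (t - 4) as a factor.
After cancelling, the expression reduces to (2 - t)/(3*t - 4).
Substituting t = 4 gives -1/4.

-1/4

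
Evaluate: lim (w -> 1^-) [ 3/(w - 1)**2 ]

As w → 1⁻, (w - 1) → 0⁻, so (w - 1)^2 → 0⁺ and 3/(w - 1)^2 → ∞.

∞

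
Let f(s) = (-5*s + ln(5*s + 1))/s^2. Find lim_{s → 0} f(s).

-25/2

Direct substitution gives 0/0.
Apply L'Hôpital: lim (-5 + 5/(5*s + 1))/(2*s), still 0/0.
After 2 applications of L'Hôpital's rule the quotient is (-25/(5*s + 1)^2)/(2); substituting s = 0 gives -25/2.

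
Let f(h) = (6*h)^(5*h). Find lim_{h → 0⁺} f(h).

Base → 0⁺ and exponent → 0⁺: a 0^0 form.
Take logs: 5h·ln(6h). This is 0·(−∞); rewriting as ln(6h)/(1/(5h)) and applying L'Hôpital gives 0.
Hence the limit is e^0 = 1.

1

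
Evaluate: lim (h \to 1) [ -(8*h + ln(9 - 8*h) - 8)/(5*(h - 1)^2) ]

32/5

Direct substitution gives 0/0.
Apply L'Hôpital: lim (8 - 8/(9 - 8*h))/(10 - 10*h), still 0/0.
After 2 applications of L'Hôpital's rule the quotient is (-64/(9 - 8*h)^2)/(-10); substituting h = 1 gives 32/5.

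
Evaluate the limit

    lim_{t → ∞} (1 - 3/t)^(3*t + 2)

e^(-9)

Let L be the limit and take ln: ln L = lim (3t + 2)·ln(1 - 3/t) = lim (3t + 2)·(-3/t + O(1/t²)) = -9.
Hence L = e^(-9).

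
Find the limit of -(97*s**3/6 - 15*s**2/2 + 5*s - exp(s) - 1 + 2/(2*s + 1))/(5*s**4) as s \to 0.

Substitution gives 0/0 (the numerator vanishes to order 4).
Expand each term to order s^4: the coefficient of s^4 in −e^(s) is -1/24 and in 2·1/(1 + 2s) is 32.
Lower-order terms cancel with the polynomial part, so the numerator is (767/24)·s^4 + o(s^4), and the limit is (767/24)/(-5) = -767/120.

-767/120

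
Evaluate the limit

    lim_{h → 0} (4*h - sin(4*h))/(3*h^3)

32/9

Direct substitution gives 0/0.
Apply L'Hôpital: lim (4 - 4*cos(4*h))/(9*h^2), still 0/0.
Apply L'Hôpital: lim (16*sin(4*h))/(18*h), still 0/0.
After 3 applications of L'Hôpital's rule the quotient is (64*cos(4*h))/(18); substituting h = 0 gives 32/9.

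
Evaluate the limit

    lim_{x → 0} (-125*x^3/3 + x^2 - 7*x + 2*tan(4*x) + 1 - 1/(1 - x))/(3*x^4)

-1/3

Substitution gives 0/0 (the numerator vanishes to order 4).
Expand each term to order x^4: the coefficient of x^4 in −1/(1 - x) is -1 and in 2·tan(4x) is 0.
Lower-order terms cancel with the polynomial part, so the numerator is (-1)·x^4 + o(x^4), and the limit is (-1)/(3) = -1/3.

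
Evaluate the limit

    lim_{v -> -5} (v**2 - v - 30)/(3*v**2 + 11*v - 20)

11/19

At v = -5 both the top and bottom vanish — a removable singularity. Factoring out (v + 5) from each leaves (v - 6)/(3*v - 4), which at v = -5 equals 11/19.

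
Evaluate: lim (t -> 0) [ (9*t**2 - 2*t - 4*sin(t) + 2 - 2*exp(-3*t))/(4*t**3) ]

Substitution gives 0/0; apply L'Hôpital's rule 3 times.
After differentiating numerator and denominator 3 times the quotient is (4*cos(t) + 54*e^(-3*t))/(24); at t = 0 this is 29/12.

29/12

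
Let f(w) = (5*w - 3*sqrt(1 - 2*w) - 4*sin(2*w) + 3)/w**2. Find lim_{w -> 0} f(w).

3/2

Substitution gives 0/0 (the numerator vanishes to order 2).
Expand each term to order w^2: the coefficient of w^2 in -3·√(1 - 2w) is 3/2 and in -4·sin(2w) is 0.
Lower-order terms cancel with the polynomial part, so the numerator is (3/2)·w^2 + o(w^2), and the limit is (3/2)/(1) = 3/2.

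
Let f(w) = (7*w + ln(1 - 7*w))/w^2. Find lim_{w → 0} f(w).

Direct substitution gives 0/0.
Apply L'Hôpital: lim (7 - 7/(1 - 7*w))/(2*w), still 0/0.
After 2 applications of L'Hôpital's rule the quotient is (-49/(1 - 7*w)^2)/(2); substituting w = 0 gives -49/2.

-49/2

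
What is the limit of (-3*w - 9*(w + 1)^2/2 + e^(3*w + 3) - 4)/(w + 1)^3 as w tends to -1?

9/2

Direct substitution gives 0/0.
Apply L'Hôpital: lim (-9*w + 3*e^(3*w + 3) - 12)/(3*(w + 1)^2), still 0/0.
Apply L'Hôpital: lim (9*e^(3*w + 3) - 9)/(6*w + 6), still 0/0.
After 3 applications of L'Hôpital's rule the quotient is (27*e^(3*w + 3))/(6); substituting w = -1 gives 9/2.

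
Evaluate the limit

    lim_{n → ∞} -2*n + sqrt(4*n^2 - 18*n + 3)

This has the form ∞ − ∞. Multiply and divide by the conjugate √(4*n^2 - 18*n + 3) + 2n.
That gives (-18n + 3) / (√(4*n^2 - 18*n + 3) + 2n).
Divide numerator and denominator by n: the limit is -18/(2·2) = -9/2.

-9/2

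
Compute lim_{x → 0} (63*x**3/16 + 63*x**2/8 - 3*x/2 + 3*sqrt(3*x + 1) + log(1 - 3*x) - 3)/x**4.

Substitution gives 0/0; apply L'Hôpital's rule 4 times.
After differentiating numerator and denominator 4 times the quotient is (-3645/(16*(3*x + 1)^(7/2)) - 486/(3*x - 1)^4)/(24); at x = 0 this is -3807/128.

-3807/128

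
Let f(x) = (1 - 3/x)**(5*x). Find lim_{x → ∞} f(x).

e^(-15)

Write it as [(1 - 3/x)^x]^(5) · (1 - 3/x)^(0). The bracketed term tends to e^(-3) and the second factor to 1, so the limit is e^(-15).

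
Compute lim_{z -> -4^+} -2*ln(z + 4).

∞

As z → -4⁺, z + 4 → 0⁺ and ln(z + 4) → −∞.
Multiplying by -2 gives ∞.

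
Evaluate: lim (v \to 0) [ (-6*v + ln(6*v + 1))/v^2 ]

-18

Direct substitution gives 0/0.
Apply L'Hôpital: lim (-6 + 6/(6*v + 1))/(2*v), still 0/0.
After 2 applications of L'Hôpital's rule the quotient is (-36/(6*v + 1)^2)/(2); substituting v = 0 gives -18.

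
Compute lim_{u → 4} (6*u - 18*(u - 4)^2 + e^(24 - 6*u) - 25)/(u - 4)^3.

Direct substitution gives 0/0.
Apply L'Hôpital: lim (-36*u - 6*e^(24 - 6*u) + 150)/(3*(u - 4)^2), still 0/0.
Apply L'Hôpital: lim (36*e^(24 - 6*u) - 36)/(6*u - 24), still 0/0.
After 3 applications of L'Hôpital's rule the quotient is (-216*e^(24 - 6*u))/(6); substituting u = 4 gives -36.

-36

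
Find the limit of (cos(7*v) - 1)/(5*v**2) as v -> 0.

-49/10

Direct substitution gives 0/0.
Apply L'Hôpital: lim (-7*sin(7*v))/(10*v), still 0/0.
After 2 applications of L'Hôpital's rule the quotient is (-49*cos(7*v))/(10); substituting v = 0 gives -49/10.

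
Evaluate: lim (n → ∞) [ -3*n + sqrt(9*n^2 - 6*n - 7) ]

-1

An ∞ − ∞ form. Rationalising with the conjugate, the difference becomes (-6n - 7) / (√(9*n^2 - 6*n - 7) + 3n).
For large n the denominator behaves like 2·3n, so the quotient tends to -6/6 = -1.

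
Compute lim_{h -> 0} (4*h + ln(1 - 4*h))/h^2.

Direct substitution gives 0/0.
Apply L'Hôpital: lim (4 - 4/(1 - 4*h))/(2*h), still 0/0.
After 2 applications of L'Hôpital's rule the quotient is (-16/(1 - 4*h)^2)/(2); substituting h = 0 gives -8.

-8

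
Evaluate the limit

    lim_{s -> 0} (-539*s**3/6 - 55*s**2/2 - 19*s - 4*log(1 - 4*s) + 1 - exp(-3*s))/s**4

Substitution gives 0/0 (the numerator vanishes to order 4).
Expand each term to order s^4: the coefficient of s^4 in -4·ln(1 - 4s) is 256 and in −e^(-3s) is -27/8.
Lower-order terms cancel with the polynomial part, so the numerator is (2021/8)·s^4 + o(s^4), and the limit is (2021/8)/(1) = 2021/8.

2021/8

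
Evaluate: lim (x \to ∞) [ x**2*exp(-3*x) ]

Write as x^2/e^{3x}, an ∞/∞ form.
Exponential growth dominates any polynomial, so repeated L'Hôpital (or the standard result) gives 0.

0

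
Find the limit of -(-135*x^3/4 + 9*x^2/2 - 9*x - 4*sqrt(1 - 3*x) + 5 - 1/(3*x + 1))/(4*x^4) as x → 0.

2187/128

Substitution gives 0/0; apply L'Hôpital's rule 4 times.
After differentiating numerator and denominator 4 times the quotient is (-1944/(3*x + 1)^5 + 1215/(4*(1 - 3*x)^(7/2)))/(-96); at x = 0 this is 2187/128.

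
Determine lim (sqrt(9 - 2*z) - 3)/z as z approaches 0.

Substitution gives 0/0. Multiply numerator and denominator by the conjugate √(9 - 2z) + √9.
The numerator becomes (9 - 2z) − 9 = -2z, so the expression simplifies to -2/(√(9 - 2z) + √9).
Letting z → 0 gives -2/(2√9) = -1/3.

-1/3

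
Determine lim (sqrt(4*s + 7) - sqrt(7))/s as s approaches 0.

2*√(7)/7

A 0/0 form; rationalise with √(7 + 4s) + √7. This collapses the numerator to 4s, leaving 4/(√(7 + 4s) + √7) → 4/(2√7) = 2*√(7)/7.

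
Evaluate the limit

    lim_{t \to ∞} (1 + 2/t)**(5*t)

e^(10)

The base → 1 and the exponent → ∞: a 1^∞ form.
Take logarithms: (5t)·ln(1 + 2/t). Since ln(1+u) ~ u for small u, this behaves like (5t)·(2/t) → 10.
So the limit is e^(10).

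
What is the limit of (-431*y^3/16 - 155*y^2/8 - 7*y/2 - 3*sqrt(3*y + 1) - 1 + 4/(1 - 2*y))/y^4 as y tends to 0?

Substitution gives 0/0; apply L'Hôpital's rule 4 times.
After differentiating numerator and denominator 4 times the quotient is (3645/(16*(3*y + 1)^(7/2)) - 1536/(2*y - 1)^5)/(24); at y = 0 this is 9407/128.

9407/128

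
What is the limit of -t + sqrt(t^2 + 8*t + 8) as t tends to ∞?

4

This has the form ∞ − ∞. Multiply and divide by the conjugate √(t^2 + 8*t + 8) + t.
That gives (8t + 8) / (√(t^2 + 8*t + 8) + t).
Divide numerator and denominator by t: the limit is 8/(2·1) = 4.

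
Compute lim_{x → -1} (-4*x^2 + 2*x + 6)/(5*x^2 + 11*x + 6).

10

Direct substitution gives 0/0, so factor. Both numerator and denominator have (x + 1) as a factor.
After cancelling, the expression reduces to (6 - 4*x)/(5*x + 6).
Substituting x = -1 gives 10.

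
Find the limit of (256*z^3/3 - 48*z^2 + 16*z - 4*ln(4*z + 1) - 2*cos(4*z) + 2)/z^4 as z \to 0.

704/3

Substitution gives 0/0 (the numerator vanishes to order 4).
Expand each term to order z^4: the coefficient of z^4 in -2·cos(4z) is -64/3 and in -4·ln(1 + 4z) is 256.
Lower-order terms cancel with the polynomial part, so the numerator is (704/3)·z^4 + o(z^4), and the limit is (704/3)/(1) = 704/3.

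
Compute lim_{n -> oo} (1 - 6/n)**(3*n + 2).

Write it as [(1 - 6/n)^n]^(3) · (1 - 6/n)^(2). The bracketed term tends to e^(-6) and the second factor to 1, so the limit is e^(-18).

e^(-18)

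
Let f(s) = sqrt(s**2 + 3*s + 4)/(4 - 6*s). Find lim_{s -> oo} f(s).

For large |s|, √(s^2 + 3*s + 4) ≈ √1·|s| and the denominator ≈ -6s.
Since s → +∞, |s| = s, giving √1/(-6) = -1/6.

-1/6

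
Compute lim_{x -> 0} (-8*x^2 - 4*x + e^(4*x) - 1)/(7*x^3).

Direct substitution gives 0/0.
Apply L'Hôpital: lim (-16*x + 4*e^(4*x) - 4)/(21*x^2), still 0/0.
Apply L'Hôpital: lim (16*e^(4*x) - 16)/(42*x), still 0/0.
After 3 applications of L'Hôpital's rule the quotient is (64*e^(4*x))/(42); substituting x = 0 gives 32/21.

32/21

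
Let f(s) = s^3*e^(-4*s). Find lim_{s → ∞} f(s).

0

Write as s^3/e^{4s}, an ∞/∞ form.
Exponential growth dominates any polynomial, so repeated L'Hôpital (or the standard result) gives 0.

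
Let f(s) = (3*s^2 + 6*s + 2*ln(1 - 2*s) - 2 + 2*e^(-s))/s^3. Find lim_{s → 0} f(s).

Substitution gives 0/0 (the numerator vanishes to order 3).
Expand each term to order s^3: the coefficient of s^3 in 2·e^(-s) is -1/3 and in 2·ln(1 - 2s) is -16/3.
Lower-order terms cancel with the polynomial part, so the numerator is (-17/3)·s^3 + o(s^3), and the limit is (-17/3)/(1) = -17/3.

-17/3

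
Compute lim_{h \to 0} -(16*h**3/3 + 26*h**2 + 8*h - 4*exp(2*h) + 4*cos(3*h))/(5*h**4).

Substitution gives 0/0 (the numerator vanishes to order 4).
Expand each term to order h^4: the coefficient of h^4 in -4·e^(2h) is -8/3 and in 4·cos(3h) is 27/2.
Lower-order terms cancel with the polynomial part, so the numerator is (65/6)·h^4 + o(h^4), and the limit is (65/6)/(-5) = -13/6.

-13/6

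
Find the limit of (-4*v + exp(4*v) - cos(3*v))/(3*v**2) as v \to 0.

Substitution gives 0/0; apply L'Hôpital's rule 2 times.
After differentiating numerator and denominator 2 times the quotient is (16*e^(4*v) + 9*cos(3*v))/(6); at v = 0 this is 25/6.

25/6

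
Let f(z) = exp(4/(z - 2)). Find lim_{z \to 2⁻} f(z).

As z → 2⁻, 4/(z - 2) → −∞, so e^(4/(z - 2)) → 0.

0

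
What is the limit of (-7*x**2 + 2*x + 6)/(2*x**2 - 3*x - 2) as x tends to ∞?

Numerator and denominator both have degree 2.
Dividing every term by x^2, all lower-order terms vanish and the limit is the ratio of leading coefficients, -7/(2) = -7/2.

-7/2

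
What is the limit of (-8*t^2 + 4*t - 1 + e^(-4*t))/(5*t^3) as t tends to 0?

Direct substitution gives 0/0.
Apply L'Hôpital: lim (-16*t + 4 - 4*e^(-4*t))/(15*t^2), still 0/0.
Apply L'Hôpital: lim (-16 + 16*e^(-4*t))/(30*t), still 0/0.
After 3 applications of L'Hôpital's rule the quotient is (-64*e^(-4*t))/(30); substituting t = 0 gives -32/15.

-32/15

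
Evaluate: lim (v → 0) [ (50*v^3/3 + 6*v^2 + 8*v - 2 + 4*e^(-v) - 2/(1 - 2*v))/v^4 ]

-191/6

Substitution gives 0/0; apply L'Hôpital's rule 4 times.
After differentiating numerator and denominator 4 times the quotient is (4*e^(-v) + 768/(2*v - 1)^5)/(24); at v = 0 this is -191/6.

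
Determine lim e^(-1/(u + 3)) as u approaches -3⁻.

As u → -3⁻, -1/(u + 3) → +∞, so e^(-1/(u + 3)) → ∞.

∞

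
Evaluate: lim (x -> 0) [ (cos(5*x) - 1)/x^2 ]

Direct substitution gives 0/0.
Apply L'Hôpital: lim (-5*sin(5*x))/(2*x), still 0/0.
After 2 applications of L'Hôpital's rule the quotient is (-25*cos(5*x))/(2); substituting x = 0 gives -25/2.

-25/2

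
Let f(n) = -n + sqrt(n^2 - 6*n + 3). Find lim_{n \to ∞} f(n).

This has the form ∞ − ∞. Multiply and divide by the conjugate √(n^2 - 6*n + 3) + n.
That gives (-6n + 3) / (√(n^2 - 6*n + 3) + n).
Divide numerator and denominator by n: the limit is -6/(2·1) = -3.

-3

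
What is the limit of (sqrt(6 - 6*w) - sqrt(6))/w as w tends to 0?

A 0/0 form; rationalise with √(6 - 6w) + √6. This collapses the numerator to -6w, leaving -6/(√(6 - 6w) + √6) → -6/(2√6) = -√(6)/2.

-√(6)/2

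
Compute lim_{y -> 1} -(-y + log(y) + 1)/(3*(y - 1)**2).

Direct substitution gives 0/0.
Apply L'Hôpital: lim (-1 + 1/y)/(6 - 6*y), still 0/0.
After 2 applications of L'Hôpital's rule the quotient is (-1/y^2)/(-6); substituting y = 1 gives 1/6.

1/6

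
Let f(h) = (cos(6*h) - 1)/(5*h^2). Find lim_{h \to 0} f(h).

Direct substitution gives 0/0.
Apply L'Hôpital: lim (-6*sin(6*h))/(10*h), still 0/0.
After 2 applications of L'Hôpital's rule the quotient is (-36*cos(6*h))/(10); substituting h = 0 gives -18/5.

-18/5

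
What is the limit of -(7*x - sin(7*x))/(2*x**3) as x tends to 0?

Direct substitution gives 0/0.
Apply L'Hôpital: lim (7 - 7*cos(7*x))/(-6*x^2), still 0/0.
Apply L'Hôpital: lim (49*sin(7*x))/(-12*x), still 0/0.
After 3 applications of L'Hôpital's rule the quotient is (343*cos(7*x))/(-12); substituting x = 0 gives -343/12.

-343/12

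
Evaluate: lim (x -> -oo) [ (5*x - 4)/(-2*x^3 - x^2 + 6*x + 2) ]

The denominator has degree 3 and the numerator degree 1. Dividing numerator and denominator by x^3 sends every term to 0 except the leading denominator term, so the limit is 0.

0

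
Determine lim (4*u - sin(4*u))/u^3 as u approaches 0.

32/3

Direct substitution gives 0/0.
Apply L'Hôpital: lim (4 - 4*cos(4*u))/(3*u^2), still 0/0.
Apply L'Hôpital: lim (16*sin(4*u))/(6*u), still 0/0.
After 3 applications of L'Hôpital's rule the quotient is (64*cos(4*u))/(6); substituting u = 0 gives 32/3.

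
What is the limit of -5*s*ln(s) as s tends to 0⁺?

This is a 0·(−∞) form. Rewrite as -5·ln(s) / s^(−1) and apply L'Hôpital:
the derivative quotient is -5·(1/s) / (−1·s^(−2)) = (5/1)·s^1 → 0.

0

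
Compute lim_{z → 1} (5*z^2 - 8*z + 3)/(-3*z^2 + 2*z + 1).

Since z = 1 makes numerator and denominator zero, (z - 1) divides both.
Cancelling it gives (5*z - 3)/(-3*z - 1); now plug in z = 1 to get -1/2.

-1/2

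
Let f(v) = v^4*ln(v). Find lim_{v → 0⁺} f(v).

This is a 0·(−∞) form. Rewrite as 1·ln(v) / v^(−4) and apply L'Hôpital:
the derivative quotient is 1·(1/v) / (−4·v^(−5)) = (-1/4)·v^4 → 0.

0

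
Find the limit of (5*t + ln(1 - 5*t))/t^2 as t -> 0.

Direct substitution gives 0/0.
Apply L'Hôpital: lim (5 - 5/(1 - 5*t))/(2*t), still 0/0.
After 2 applications of L'Hôpital's rule the quotient is (-25/(1 - 5*t)^2)/(2); substituting t = 0 gives -25/2.

-25/2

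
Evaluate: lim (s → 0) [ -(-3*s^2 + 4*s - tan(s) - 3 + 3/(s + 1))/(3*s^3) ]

10/9

Substitution gives 0/0; apply L'Hôpital's rule 3 times.
After differentiating numerator and denominator 3 times the quotient is (4/cos(s)^2 - 6/cos(s)^4 - 18/(s + 1)^4)/(-18); at s = 0 this is 10/9.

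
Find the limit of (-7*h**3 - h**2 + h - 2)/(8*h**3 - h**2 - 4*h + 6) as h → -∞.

Numerator and denominator both have degree 3.
Dividing every term by h^3, all lower-order terms vanish and the limit is the ratio of leading coefficients, -7/(8) = -7/8.

-7/8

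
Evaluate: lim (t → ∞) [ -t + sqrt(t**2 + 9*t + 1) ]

9/2

This has the form ∞ − ∞. Multiply and divide by the conjugate √(t^2 + 9*t + 1) + t.
That gives (9t + 1) / (√(t^2 + 9*t + 1) + t).
Divide numerator and denominator by t: the limit is 9/(2·1) = 9/2.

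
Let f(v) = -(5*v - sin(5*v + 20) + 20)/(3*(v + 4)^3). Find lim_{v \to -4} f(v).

-125/18

Direct substitution gives 0/0.
Apply L'Hôpital: lim (5 - 5*cos(5*v + 20))/(-9*(v + 4)^2), still 0/0.
Apply L'Hôpital: lim (25*sin(5*v + 20))/(-18*v - 72), still 0/0.
After 3 applications of L'Hôpital's rule the quotient is (125*cos(5*v + 20))/(-18); substituting v = -4 gives -125/18.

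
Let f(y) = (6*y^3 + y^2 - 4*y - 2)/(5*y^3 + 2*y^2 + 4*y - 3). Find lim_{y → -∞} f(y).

6/5

Numerator and denominator both have degree 3.
Dividing every term by y^3, all lower-order terms vanish and the limit is the ratio of leading coefficients, 6/(5) = 6/5.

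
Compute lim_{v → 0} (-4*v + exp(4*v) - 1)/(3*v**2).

Direct substitution gives 0/0.
Apply L'Hôpital: lim (4*e^(4*v) - 4)/(6*v), still 0/0.
After 2 applications of L'Hôpital's rule the quotient is (16*e^(4*v))/(6); substituting v = 0 gives 8/3.

8/3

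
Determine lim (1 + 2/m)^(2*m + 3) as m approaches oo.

e^(4)

Let L be the limit and take ln: ln L = lim (2m + 3)·ln(1 + 2/m) = lim (2m + 3)·(2/m + O(1/m²)) = 4.
Hence L = e^(4).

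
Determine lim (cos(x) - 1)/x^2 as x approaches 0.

Direct substitution gives 0/0.
Apply L'Hôpital: lim (-sin(x))/(2*x), still 0/0.
After 2 applications of L'Hôpital's rule the quotient is (-cos(x))/(2); substituting x = 0 gives -1/2.

-1/2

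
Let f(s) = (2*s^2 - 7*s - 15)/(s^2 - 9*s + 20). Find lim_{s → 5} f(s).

Since s = 5 makes numerator and denominator zero, (s - 5) divides both.
Cancelling it gives (2*s + 3)/(s - 4); now plug in s = 5 to get 13.

13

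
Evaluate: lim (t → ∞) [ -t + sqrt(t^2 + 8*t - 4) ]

4

This has the form ∞ − ∞. Multiply and divide by the conjugate √(t^2 + 8*t - 4) + t.
That gives (8t - 4) / (√(t^2 + 8*t - 4) + t).
Divide numerator and denominator by t: the limit is 8/(2·1) = 4.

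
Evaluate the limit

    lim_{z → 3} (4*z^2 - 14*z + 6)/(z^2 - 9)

5/3

At z = 3 both the top and bottom vanish — a removable singularity. Factoring out (z - 3) from each leaves (4*z - 2)/(z + 3), which at z = 3 equals 5/3.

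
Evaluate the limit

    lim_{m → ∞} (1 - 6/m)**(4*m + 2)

e^(-24)

Let L be the limit and take ln: ln L = lim (4m + 2)·ln(1 - 6/m) = lim (4m + 2)·(-6/m + O(1/m²)) = -24.
Hence L = e^(-24).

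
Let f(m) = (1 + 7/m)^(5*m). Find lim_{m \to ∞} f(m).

The base → 1 and the exponent → ∞: a 1^∞ form.
Take logarithms: (5m)·ln(1 + 7/m). Since ln(1+u) ~ u for small u, this behaves like (5m)·(7/m) → 35.
So the limit is e^(35).

e^(35)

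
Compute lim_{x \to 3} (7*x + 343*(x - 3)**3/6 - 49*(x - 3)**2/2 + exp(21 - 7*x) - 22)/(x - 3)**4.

Direct substitution gives 0/0.
Apply L'Hôpital: lim (-49*x + 343*(x - 3)^2/2 - 7*e^(21 - 7*x) + 154)/(4*(x - 3)^3), still 0/0.
Apply L'Hôpital: lim (343*x + 49*e^(21 - 7*x) - 1078)/(12*(x - 3)^2), still 0/0.
Apply L'Hôpital: lim (343 - 343*e^(21 - 7*x))/(24*x - 72), still 0/0.
After 4 applications of L'Hôpital's rule the quotient is (2401*e^(21 - 7*x))/(24); substituting x = 3 gives 2401/24.

2401/24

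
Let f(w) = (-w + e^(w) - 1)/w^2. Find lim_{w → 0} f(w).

Direct substitution gives 0/0.
Apply L'Hôpital: lim (e^(w) - 1)/(2*w), still 0/0.
After 2 applications of L'Hôpital's rule the quotient is (e^(w))/(2); substituting w = 0 gives 1/2.

1/2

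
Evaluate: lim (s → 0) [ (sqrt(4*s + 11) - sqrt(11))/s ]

A 0/0 form; rationalise with √(11 + 4s) + √11. This collapses the numerator to 4s, leaving 4/(√(11 + 4s) + √11) → 4/(2√11) = 2*√(11)/11.

2*√(11)/11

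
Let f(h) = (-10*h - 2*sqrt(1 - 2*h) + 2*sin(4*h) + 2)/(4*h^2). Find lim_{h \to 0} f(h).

Substitution gives 0/0 (the numerator vanishes to order 2).
Expand each term to order h^2: the coefficient of h^2 in 2·sin(4h) is 0 and in -2·√(1 - 2h) is 1.
Lower-order terms cancel with the polynomial part, so the numerator is (1)·h^2 + o(h^2), and the limit is (1)/(4) = 1/4.

1/4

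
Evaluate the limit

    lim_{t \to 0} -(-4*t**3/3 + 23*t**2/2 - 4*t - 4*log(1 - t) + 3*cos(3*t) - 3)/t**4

Substitution gives 0/0; apply L'Hôpital's rule 4 times.
After differentiating numerator and denominator 4 times the quotient is (243*cos(3*t) + 24/(t - 1)^4)/(-24); at t = 0 this is -89/8.

-89/8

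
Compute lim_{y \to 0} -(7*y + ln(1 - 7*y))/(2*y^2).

Direct substitution gives 0/0.
Apply L'Hôpital: lim (7 - 7/(1 - 7*y))/(-4*y), still 0/0.
After 2 applications of L'Hôpital's rule the quotient is (-49/(1 - 7*y)^2)/(-4); substituting y = 0 gives 49/4.

49/4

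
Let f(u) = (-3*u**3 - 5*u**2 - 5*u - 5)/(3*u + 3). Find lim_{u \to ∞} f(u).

-∞

The numerator has higher degree (3 > 1); the quotient behaves like (-3/(3))·u^2 for large |u|.
As u → +∞ this diverges to -∞.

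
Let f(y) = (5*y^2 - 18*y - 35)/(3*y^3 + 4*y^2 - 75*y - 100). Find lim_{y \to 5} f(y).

At y = 5 both the top and bottom vanish — a removable singularity. Factoring out (y - 5) from each leaves (5*y + 7)/(3*y^2 + 19*y + 20), which at y = 5 equals 16/95.

16/95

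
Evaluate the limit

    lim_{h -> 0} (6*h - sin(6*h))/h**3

36

Direct substitution gives 0/0.
Apply L'Hôpital: lim (6 - 6*cos(6*h))/(3*h^2), still 0/0.
Apply L'Hôpital: lim (36*sin(6*h))/(6*h), still 0/0.
After 3 applications of L'Hôpital's rule the quotient is (216*cos(6*h))/(6); substituting h = 0 gives 36.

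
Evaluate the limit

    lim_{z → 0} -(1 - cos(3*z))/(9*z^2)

-1/2

Substitution gives 0/0.
Use (1 − cos u)/u² → 1/2 with u = 3z: the limit is 3²/(2·(-9)) = -1/2.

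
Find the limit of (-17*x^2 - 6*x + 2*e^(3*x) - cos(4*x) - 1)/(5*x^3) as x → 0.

Substitution gives 0/0 (the numerator vanishes to order 3).
Expand each term to order x^3: the coefficient of x^3 in −cos(4x) is 0 and in 2·e^(3x) is 9.
Lower-order terms cancel with the polynomial part, so the numerator is (9)·x^3 + o(x^3), and the limit is (9)/(5) = 9/5.

9/5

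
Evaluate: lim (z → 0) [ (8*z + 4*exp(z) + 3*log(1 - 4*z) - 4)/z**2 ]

-22

Substitution gives 0/0; apply L'Hôpital's rule 2 times.
After differentiating numerator and denominator 2 times the quotient is (4*e^(z) - 48/(4*z - 1)^2)/(2); at z = 0 this is -22.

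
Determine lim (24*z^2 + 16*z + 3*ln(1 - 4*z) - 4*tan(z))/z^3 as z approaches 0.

-196/3

Substitution gives 0/0; apply L'Hôpital's rule 3 times.
After differentiating numerator and denominator 3 times the quotient is (16/cos(z)^2 - 24/cos(z)^4 + 384/(4*z - 1)^3)/(6); at z = 0 this is -196/3.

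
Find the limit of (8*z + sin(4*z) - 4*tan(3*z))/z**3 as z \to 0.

-140/3

Substitution gives 0/0; apply L'Hôpital's rule 3 times.
After differentiating numerator and denominator 3 times the quotient is (-64*cos(4*z) - 648*tan(3*z)^4 - 864*tan(3*z)^2 - 216)/(6); at z = 0 this is -140/3.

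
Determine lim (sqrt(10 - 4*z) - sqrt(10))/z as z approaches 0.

-√(10)/5

A 0/0 form; rationalise with √(10 - 4z) + √10. This collapses the numerator to -4z, leaving -4/(√(10 - 4z) + √10) → -4/(2√10) = -√(10)/5.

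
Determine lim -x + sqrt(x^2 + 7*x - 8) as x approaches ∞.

An ∞ − ∞ form. Rationalising with the conjugate, the difference becomes (7x - 8) / (√(x^2 + 7*x - 8) + x).
For large x the denominator behaves like 2·x, so the quotient tends to 7/2 = 7/2.

7/2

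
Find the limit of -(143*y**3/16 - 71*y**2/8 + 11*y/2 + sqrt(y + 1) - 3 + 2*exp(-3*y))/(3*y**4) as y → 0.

-859/384

Substitution gives 0/0 (the numerator vanishes to order 4).
Expand each term to order y^4: the coefficient of y^4 in 2·e^(-3y) is 27/4 and in √(1 + y) is -5/128.
Lower-order terms cancel with the polynomial part, so the numerator is (859/128)·y^4 + o(y^4), and the limit is (859/128)/(-3) = -859/384.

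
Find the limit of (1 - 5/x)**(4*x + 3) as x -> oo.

e^(-20)

Write it as [(1 - 5/x)^x]^(4) · (1 - 5/x)^(3). The bracketed term tends to e^(-5) and the second factor to 1, so the limit is e^(-20).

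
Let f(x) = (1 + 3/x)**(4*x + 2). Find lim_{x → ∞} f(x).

e^(12)

Write it as [(1 + 3/x)^x]^(4) · (1 + 3/x)^(2). The bracketed term tends to e^(3) and the second factor to 1, so the limit is e^(12).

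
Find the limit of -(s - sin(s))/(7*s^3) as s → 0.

-1/42

Direct substitution gives 0/0.
Apply L'Hôpital: lim (1 - cos(s))/(-21*s^2), still 0/0.
Apply L'Hôpital: lim (sin(s))/(-42*s), still 0/0.
After 3 applications of L'Hôpital's rule the quotient is (cos(s))/(-42); substituting s = 0 gives -1/42.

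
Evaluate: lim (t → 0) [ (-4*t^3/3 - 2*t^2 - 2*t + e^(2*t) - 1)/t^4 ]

Direct substitution gives 0/0.
Apply L'Hôpital: lim (-4*t^2 - 4*t + 2*e^(2*t) - 2)/(4*t^3), still 0/0.
Apply L'Hôpital: lim (-8*t + 4*e^(2*t) - 4)/(12*t^2), still 0/0.
Apply L'Hôpital: lim (8*e^(2*t) - 8)/(24*t), still 0/0.
After 4 applications of L'Hôpital's rule the quotient is (16*e^(2*t))/(24); substituting t = 0 gives 2/3.

2/3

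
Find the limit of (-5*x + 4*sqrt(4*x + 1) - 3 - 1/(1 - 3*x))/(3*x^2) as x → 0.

-17/3

Substitution gives 0/0; apply L'Hôpital's rule 2 times.
After differentiating numerator and denominator 2 times the quotient is (-16/(4*x + 1)^(3/2) + 18/(3*x - 1)^3)/(6); at x = 0 this is -17/3.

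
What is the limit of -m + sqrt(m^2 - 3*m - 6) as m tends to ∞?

-3/2

An ∞ − ∞ form. Rationalising with the conjugate, the difference becomes (-3m - 6) / (√(m^2 - 3*m - 6) + m).
For large m the denominator behaves like 2·m, so the quotient tends to -3/2 = -3/2.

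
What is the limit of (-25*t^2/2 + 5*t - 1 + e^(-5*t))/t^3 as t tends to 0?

-125/6

Direct substitution gives 0/0.
Apply L'Hôpital: lim (-25*t + 5 - 5*e^(-5*t))/(3*t^2), still 0/0.
Apply L'Hôpital: lim (-25 + 25*e^(-5*t))/(6*t), still 0/0.
After 3 applications of L'Hôpital's rule the quotient is (-125*e^(-5*t))/(6); substituting t = 0 gives -125/6.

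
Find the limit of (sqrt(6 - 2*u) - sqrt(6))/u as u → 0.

A 0/0 form; rationalise with √(6 - 2u) + √6. This collapses the numerator to -2u, leaving -2/(√(6 - 2u) + √6) → -2/(2√6) = -√(6)/6.

-√(6)/6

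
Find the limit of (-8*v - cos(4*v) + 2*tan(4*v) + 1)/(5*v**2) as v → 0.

8/5

Substitution gives 0/0; apply L'Hôpital's rule 2 times.
After differentiating numerator and denominator 2 times the quotient is (16*cos(4*v) + 64*tan(4*v)/cos(4*v)^2)/(10); at v = 0 this is 8/5.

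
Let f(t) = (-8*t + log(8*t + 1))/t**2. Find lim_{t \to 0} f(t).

Direct substitution gives 0/0.
Apply L'Hôpital: lim (-8 + 8/(8*t + 1))/(2*t), still 0/0.
After 2 applications of L'Hôpital's rule the quotient is (-64/(8*t + 1)^2)/(2); substituting t = 0 gives -32.

-32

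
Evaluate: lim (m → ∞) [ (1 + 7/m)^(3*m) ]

e^(21)

Let L be the limit and take ln: ln L = lim (3m)·ln(1 + 7/m) = lim (3m)·(7/m + O(1/m²)) = 21.
Hence L = e^(21).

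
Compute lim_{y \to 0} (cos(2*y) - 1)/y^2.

Direct substitution gives 0/0.
Apply L'Hôpital: lim (-2*sin(2*y))/(2*y), still 0/0.
After 2 applications of L'Hôpital's rule the quotient is (-4*cos(2*y))/(2); substituting y = 0 gives -2.

-2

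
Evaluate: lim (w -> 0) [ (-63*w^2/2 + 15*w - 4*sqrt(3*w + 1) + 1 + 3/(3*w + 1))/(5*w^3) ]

Substitution gives 0/0; apply L'Hôpital's rule 3 times.
After differentiating numerator and denominator 3 times the quotient is (-486/(3*w + 1)^4 - 81/(2*(3*w + 1)^(5/2)))/(30); at w = 0 this is -351/20.

-351/20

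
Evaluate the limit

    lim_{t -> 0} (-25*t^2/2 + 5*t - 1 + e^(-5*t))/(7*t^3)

-125/42

Direct substitution gives 0/0.
Apply L'Hôpital: lim (-25*t + 5 - 5*e^(-5*t))/(21*t^2), still 0/0.
Apply L'Hôpital: lim (-25 + 25*e^(-5*t))/(42*t), still 0/0.
After 3 applications of L'Hôpital's rule the quotient is (-125*e^(-5*t))/(42); substituting t = 0 gives -125/42.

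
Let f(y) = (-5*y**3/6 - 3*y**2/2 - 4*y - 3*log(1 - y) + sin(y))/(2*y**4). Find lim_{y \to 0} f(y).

Substitution gives 0/0 (the numerator vanishes to order 4).
Expand each term to order y^4: the coefficient of y^4 in -3·ln(1 - y) is 3/4 and in sin(y) is 0.
Lower-order terms cancel with the polynomial part, so the numerator is (3/4)·y^4 + o(y^4), and the limit is (3/4)/(2) = 3/8.

3/8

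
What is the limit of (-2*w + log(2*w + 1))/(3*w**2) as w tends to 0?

-2/3

Direct substitution gives 0/0.
Apply L'Hôpital: lim (-2 + 2/(2*w + 1))/(6*w), still 0/0.
After 2 applications of L'Hôpital's rule the quotient is (-4/(2*w + 1)^2)/(6); substituting w = 0 gives -2/3.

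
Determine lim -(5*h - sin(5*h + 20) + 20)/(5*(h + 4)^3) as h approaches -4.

Direct substitution gives 0/0.
Apply L'Hôpital: lim (5 - 5*cos(5*h + 20))/(-15*(h + 4)^2), still 0/0.
Apply L'Hôpital: lim (25*sin(5*h + 20))/(-30*h - 120), still 0/0.
After 3 applications of L'Hôpital's rule the quotient is (125*cos(5*h + 20))/(-30); substituting h = -4 gives -25/6.

-25/6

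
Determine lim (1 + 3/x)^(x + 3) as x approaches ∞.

Write it as [(1 + 3/x)^x]^(1) · (1 + 3/x)^(3). The bracketed term tends to e^(3) and the second factor to 1, so the limit is e^(3).

e^(3)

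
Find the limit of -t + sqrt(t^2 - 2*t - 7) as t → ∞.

This has the form ∞ − ∞. Multiply and divide by the conjugate √(t^2 - 2*t - 7) + t.
That gives (-2t - 7) / (√(t^2 - 2*t - 7) + t).
Divide numerator and denominator by t: the limit is -2/(2·1) = -1.

-1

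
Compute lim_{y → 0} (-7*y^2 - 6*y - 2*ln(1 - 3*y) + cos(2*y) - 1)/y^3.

Substitution gives 0/0; apply L'Hôpital's rule 3 times.
After differentiating numerator and denominator 3 times the quotient is (8*sin(2*y) - 108/(3*y - 1)^3)/(6); at y = 0 this is 18.

18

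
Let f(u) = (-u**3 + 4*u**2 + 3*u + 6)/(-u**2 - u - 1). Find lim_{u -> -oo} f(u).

The numerator has higher degree (3 > 2); the quotient behaves like (-1/(-1))·u^1 for large |u|.
As u → −∞ this diverges to -∞.

-∞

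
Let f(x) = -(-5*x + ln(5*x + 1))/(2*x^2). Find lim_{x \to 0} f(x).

25/4

Direct substitution gives 0/0.
Apply L'Hôpital: lim (-5 + 5/(5*x + 1))/(-4*x), still 0/0.
After 2 applications of L'Hôpital's rule the quotient is (-25/(5*x + 1)^2)/(-4); substituting x = 0 gives 25/4.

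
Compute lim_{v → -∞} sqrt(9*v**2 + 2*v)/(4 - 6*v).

For large |v|, √(9*v^2 + 2*v) ≈ √9·|v| and the denominator ≈ -6v.
Since v → −∞, |v| = −v, giving −√9/(-6) = 1/2.

1/2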